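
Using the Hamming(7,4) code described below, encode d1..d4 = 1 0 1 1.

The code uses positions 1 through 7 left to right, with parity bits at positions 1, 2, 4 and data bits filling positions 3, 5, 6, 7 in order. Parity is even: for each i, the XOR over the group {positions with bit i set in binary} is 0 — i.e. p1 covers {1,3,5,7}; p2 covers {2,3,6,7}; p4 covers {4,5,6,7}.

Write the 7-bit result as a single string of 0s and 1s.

0110011

Place data at non-parity positions: p1 p2 1 p4 0 1 1
p1 (pos 1,3,5,7): XOR of data positions = 1⊕0⊕1 = 0
p2 (pos 2,3,6,7): XOR of data positions = 1⊕1⊕1 = 1
p4 (pos 4,5,6,7): XOR of data positions = 0⊕1⊕1 = 0
Codeword: 0110011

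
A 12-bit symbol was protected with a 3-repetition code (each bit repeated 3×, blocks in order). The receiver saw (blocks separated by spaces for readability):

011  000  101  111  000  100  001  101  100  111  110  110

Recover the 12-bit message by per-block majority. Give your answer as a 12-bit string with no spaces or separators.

Block 1 (011): 2 ones → 1
Block 2 (000): 0 ones → 0
Block 3 (101): 2 ones → 1
Block 4 (111): 3 ones → 1
Block 5 (000): 0 ones → 0
Block 6 (100): 1 one → 0
Block 7 (001): 1 one → 0
Block 8 (101): 2 ones → 1
Block 9 (100): 1 one → 0
Block 10 (111): 3 ones → 1
Block 11 (110): 2 ones → 1
Block 12 (110): 2 ones → 1

101100010111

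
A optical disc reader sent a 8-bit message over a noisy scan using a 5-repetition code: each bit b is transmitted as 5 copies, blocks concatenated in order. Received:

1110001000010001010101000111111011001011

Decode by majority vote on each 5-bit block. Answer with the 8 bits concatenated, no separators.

10010111

Block 1 (11100): 3 ones → 1
Block 2 (01000): 1 one → 0
Block 3 (01000): 1 one → 0
Block 4 (10101): 3 ones → 1
Block 5 (01000): 1 one → 0
Block 6 (11111): 5 ones → 1
Block 7 (10110): 3 ones → 1
Block 8 (01011): 3 ones → 1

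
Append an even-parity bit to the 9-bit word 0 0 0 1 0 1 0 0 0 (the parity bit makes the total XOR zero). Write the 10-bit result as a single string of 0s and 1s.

0001010000

XOR of the 9 data bits: 0⊕0⊕0⊕1⊕0⊕1⊕0⊕0⊕0 = 0
Parity bit = 0 (so all 10 bits XOR to 0).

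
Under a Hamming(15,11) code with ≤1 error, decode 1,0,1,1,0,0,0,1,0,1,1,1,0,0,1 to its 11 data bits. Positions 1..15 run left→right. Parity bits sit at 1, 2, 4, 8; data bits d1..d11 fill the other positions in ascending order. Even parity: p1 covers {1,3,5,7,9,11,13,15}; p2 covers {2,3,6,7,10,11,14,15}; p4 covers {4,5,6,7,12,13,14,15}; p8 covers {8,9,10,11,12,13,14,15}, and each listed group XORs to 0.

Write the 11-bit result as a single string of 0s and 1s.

s1 (pos 1,3,5,7,9,11,13,15): 1⊕1⊕0⊕0⊕0⊕1⊕0⊕1 = 0
s2 (pos 2,3,6,7,10,11,14,15): 0⊕1⊕0⊕0⊕1⊕1⊕0⊕1 = 0
s4 (pos 4,5,6,7,12,13,14,15): 1⊕0⊕0⊕0⊕1⊕0⊕0⊕1 = 1
s8 (pos 8,9,10,11,12,13,14,15): 1⊕0⊕1⊕1⊕1⊕0⊕0⊕1 = 1
Syndrome s8…s1 = 1100 → error at position 12.
Flip position 12: 101100010111001 → 101100010110001
Read data bits from positions 3,5,6,7,9,10,11,12,13,14,15: 10000110001

10000110001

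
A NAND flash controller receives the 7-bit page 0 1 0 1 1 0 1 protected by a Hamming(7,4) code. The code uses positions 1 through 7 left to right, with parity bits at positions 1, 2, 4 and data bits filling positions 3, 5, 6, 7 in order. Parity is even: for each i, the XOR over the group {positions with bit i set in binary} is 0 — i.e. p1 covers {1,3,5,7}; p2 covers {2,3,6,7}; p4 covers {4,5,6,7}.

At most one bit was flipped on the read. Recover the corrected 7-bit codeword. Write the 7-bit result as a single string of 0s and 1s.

0100101

s1 (pos 1,3,5,7): 0⊕0⊕1⊕1 = 0
s2 (pos 2,3,6,7): 1⊕0⊕0⊕1 = 0
s4 (pos 4,5,6,7): 1⊕1⊕0⊕1 = 1
Syndrome s4…s1 = 100 → error at position 4.
Flip position 4: 0101101 → 0100101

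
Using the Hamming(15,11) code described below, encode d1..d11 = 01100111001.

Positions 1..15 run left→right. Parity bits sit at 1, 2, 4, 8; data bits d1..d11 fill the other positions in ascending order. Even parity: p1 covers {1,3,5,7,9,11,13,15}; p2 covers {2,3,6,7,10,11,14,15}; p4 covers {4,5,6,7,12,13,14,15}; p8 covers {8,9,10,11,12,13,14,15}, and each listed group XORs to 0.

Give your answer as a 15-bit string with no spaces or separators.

Place data at non-parity positions: p1 p2 0 p4 1 1 0 p8 0 1 1 1 0 0 1
p1 (pos 1,3,5,7,9,11,13,15): XOR of data positions = 0⊕1⊕0⊕0⊕1⊕0⊕1 = 1
p2 (pos 2,3,6,7,10,11,14,15): XOR of data positions = 0⊕1⊕0⊕1⊕1⊕0⊕1 = 0
p4 (pos 4,5,6,7,12,13,14,15): XOR of data positions = 1⊕1⊕0⊕1⊕0⊕0⊕1 = 0
p8 (pos 8,9,10,11,12,13,14,15): XOR of data positions = 0⊕1⊕1⊕1⊕0⊕0⊕1 = 0
Codeword: 100011000111001

100011000111001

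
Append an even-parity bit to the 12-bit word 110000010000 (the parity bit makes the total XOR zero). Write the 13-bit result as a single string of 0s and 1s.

XOR of the 12 data bits: 1⊕1⊕0⊕0⊕0⊕0⊕0⊕1⊕0⊕0⊕0⊕0 = 1
Parity bit = 1 (so all 13 bits XOR to 0).

1100000100001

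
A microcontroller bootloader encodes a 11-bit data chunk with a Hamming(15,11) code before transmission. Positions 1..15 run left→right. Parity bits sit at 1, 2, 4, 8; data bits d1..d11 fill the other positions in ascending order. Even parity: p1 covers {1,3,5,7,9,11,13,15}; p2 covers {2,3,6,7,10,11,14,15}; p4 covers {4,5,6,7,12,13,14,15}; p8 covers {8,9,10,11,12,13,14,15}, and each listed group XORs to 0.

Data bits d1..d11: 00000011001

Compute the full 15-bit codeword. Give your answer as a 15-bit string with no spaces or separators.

Place data at non-parity positions: p1 p2 0 p4 0 0 0 p8 0 0 1 1 0 0 1
p1 (pos 1,3,5,7,9,11,13,15): XOR of data positions = 0⊕0⊕0⊕0⊕1⊕0⊕1 = 0
p2 (pos 2,3,6,7,10,11,14,15): XOR of data positions = 0⊕0⊕0⊕0⊕1⊕0⊕1 = 0
p4 (pos 4,5,6,7,12,13,14,15): XOR of data positions = 0⊕0⊕0⊕1⊕0⊕0⊕1 = 0
p8 (pos 8,9,10,11,12,13,14,15): XOR of data positions = 0⊕0⊕1⊕1⊕0⊕0⊕1 = 1
Codeword: 000000010011001

000000010011001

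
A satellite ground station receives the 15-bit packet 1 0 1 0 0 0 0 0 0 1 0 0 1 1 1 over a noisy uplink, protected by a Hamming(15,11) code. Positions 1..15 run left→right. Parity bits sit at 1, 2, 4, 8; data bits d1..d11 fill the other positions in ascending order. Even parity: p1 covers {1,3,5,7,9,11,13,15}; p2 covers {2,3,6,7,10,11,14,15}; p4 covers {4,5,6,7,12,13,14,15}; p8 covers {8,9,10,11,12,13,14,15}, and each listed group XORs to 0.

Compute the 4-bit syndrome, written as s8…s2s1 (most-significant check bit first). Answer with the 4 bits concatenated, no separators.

0100

s1 (pos 1,3,5,7,9,11,13,15): 1⊕1⊕0⊕0⊕0⊕0⊕1⊕1 = 0
s2 (pos 2,3,6,7,10,11,14,15): 0⊕1⊕0⊕0⊕1⊕0⊕1⊕1 = 0
s4 (pos 4,5,6,7,12,13,14,15): 0⊕0⊕0⊕0⊕0⊕1⊕1⊕1 = 1
s8 (pos 8,9,10,11,12,13,14,15): 0⊕0⊕1⊕0⊕0⊕1⊕1⊕1 = 0
Syndrome s8…s1 = 0100 → error at position 4.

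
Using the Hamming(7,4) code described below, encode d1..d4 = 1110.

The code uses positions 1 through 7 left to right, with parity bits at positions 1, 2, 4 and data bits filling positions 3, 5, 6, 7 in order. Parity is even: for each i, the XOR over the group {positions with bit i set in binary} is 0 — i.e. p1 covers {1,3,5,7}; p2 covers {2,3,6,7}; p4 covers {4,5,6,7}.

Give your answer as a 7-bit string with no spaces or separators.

0010110

Place data at non-parity positions: p1 p2 1 p4 1 1 0
p1 (pos 1,3,5,7): XOR of data positions = 1⊕1⊕0 = 0
p2 (pos 2,3,6,7): XOR of data positions = 1⊕1⊕0 = 0
p4 (pos 4,5,6,7): XOR of data positions = 1⊕1⊕0 = 0
Codeword: 0010110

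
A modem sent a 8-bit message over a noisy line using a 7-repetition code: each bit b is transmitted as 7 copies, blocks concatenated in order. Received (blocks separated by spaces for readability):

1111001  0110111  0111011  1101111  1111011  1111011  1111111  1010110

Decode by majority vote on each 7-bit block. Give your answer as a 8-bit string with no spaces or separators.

Block 1 (1111001): 5 ones → 1
Block 2 (0110111): 5 ones → 1
Block 3 (0111011): 5 ones → 1
Block 4 (1101111): 6 ones → 1
Block 5 (1111011): 6 ones → 1
Block 6 (1111011): 6 ones → 1
Block 7 (1111111): 7 ones → 1
Block 8 (1010110): 4 ones → 1

11111111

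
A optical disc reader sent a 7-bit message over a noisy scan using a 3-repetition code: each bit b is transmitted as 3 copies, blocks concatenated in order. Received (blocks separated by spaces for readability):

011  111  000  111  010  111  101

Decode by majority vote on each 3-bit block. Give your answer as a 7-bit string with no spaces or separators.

1101011

Block 1 (011): 2 ones → 1
Block 2 (111): 3 ones → 1
Block 3 (000): 0 ones → 0
Block 4 (111): 3 ones → 1
Block 5 (010): 1 one → 0
Block 6 (111): 3 ones → 1
Block 7 (101): 2 ones → 1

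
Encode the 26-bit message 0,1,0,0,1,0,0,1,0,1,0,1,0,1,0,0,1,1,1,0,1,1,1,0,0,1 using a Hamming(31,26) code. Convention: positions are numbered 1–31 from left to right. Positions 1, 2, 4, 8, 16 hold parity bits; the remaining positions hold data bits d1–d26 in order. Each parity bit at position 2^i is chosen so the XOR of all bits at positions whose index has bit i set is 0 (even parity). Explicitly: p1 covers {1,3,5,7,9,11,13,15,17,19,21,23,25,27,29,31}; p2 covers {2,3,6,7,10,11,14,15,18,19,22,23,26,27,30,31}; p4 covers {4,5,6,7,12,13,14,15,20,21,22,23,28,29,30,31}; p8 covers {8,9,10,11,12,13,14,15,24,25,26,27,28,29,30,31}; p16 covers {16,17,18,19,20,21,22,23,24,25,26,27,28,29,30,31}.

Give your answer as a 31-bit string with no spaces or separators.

Place data at non-parity positions: p1 p2 0 p4 1 0 0 p8 1 0 0 1 0 1 0 p16 1 0 1 0 0 1 1 1 0 1 1 1 0 0 1
p1 (pos 1,3,5,7,9,11,13,15,17,19,21,23,25,27,29,31): XOR of data positions = 0⊕1⊕0⊕1⊕0⊕0⊕0⊕1⊕1⊕0⊕1⊕0⊕1⊕0⊕1 = 1
p2 (pos 2,3,6,7,10,11,14,15,18,19,22,23,26,27,30,31): XOR of data positions = 0⊕0⊕0⊕0⊕0⊕1⊕0⊕0⊕1⊕1⊕1⊕1⊕1⊕0⊕1 = 1
p4 (pos 4,5,6,7,12,13,14,15,20,21,22,23,28,29,30,31): XOR of data positions = 1⊕0⊕0⊕1⊕0⊕1⊕0⊕0⊕0⊕1⊕1⊕1⊕0⊕0⊕1 = 1
p8 (pos 8,9,10,11,12,13,14,15,24,25,26,27,28,29,30,31): XOR of data positions = 1⊕0⊕0⊕1⊕0⊕1⊕0⊕1⊕0⊕1⊕1⊕1⊕0⊕0⊕1 = 0
p16 (pos 16,17,18,19,20,21,22,23,24,25,26,27,28,29,30,31): XOR of data positions = 1⊕0⊕1⊕0⊕0⊕1⊕1⊕1⊕0⊕1⊕1⊕1⊕0⊕0⊕1 = 1
Codeword: 1101100010010101101001110111001

1101100010010101101001110111001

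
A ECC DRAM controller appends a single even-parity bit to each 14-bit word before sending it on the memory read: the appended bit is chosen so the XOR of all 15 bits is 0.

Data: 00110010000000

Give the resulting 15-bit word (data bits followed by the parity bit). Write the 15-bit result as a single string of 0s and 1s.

001100100000001

XOR of the 14 data bits: 0⊕0⊕1⊕1⊕0⊕0⊕1⊕0⊕0⊕0⊕0⊕0⊕0⊕0 = 1
Parity bit = 1 (so all 15 bits XOR to 0).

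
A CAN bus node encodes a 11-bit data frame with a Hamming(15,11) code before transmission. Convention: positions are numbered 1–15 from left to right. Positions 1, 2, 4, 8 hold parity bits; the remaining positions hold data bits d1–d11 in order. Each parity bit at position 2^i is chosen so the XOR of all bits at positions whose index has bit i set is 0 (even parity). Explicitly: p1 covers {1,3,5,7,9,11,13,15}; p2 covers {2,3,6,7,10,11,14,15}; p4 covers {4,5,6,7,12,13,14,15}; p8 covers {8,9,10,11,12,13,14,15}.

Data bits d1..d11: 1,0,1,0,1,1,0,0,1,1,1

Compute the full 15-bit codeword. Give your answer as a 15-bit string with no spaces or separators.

011001011100111

Place data at non-parity positions: p1 p2 1 p4 0 1 0 p8 1 1 0 0 1 1 1
p1 (pos 1,3,5,7,9,11,13,15): XOR of data positions = 1⊕0⊕0⊕1⊕0⊕1⊕1 = 0
p2 (pos 2,3,6,7,10,11,14,15): XOR of data positions = 1⊕1⊕0⊕1⊕0⊕1⊕1 = 1
p4 (pos 4,5,6,7,12,13,14,15): XOR of data positions = 0⊕1⊕0⊕0⊕1⊕1⊕1 = 0
p8 (pos 8,9,10,11,12,13,14,15): XOR of data positions = 1⊕1⊕0⊕0⊕1⊕1⊕1 = 1
Codeword: 011001011100111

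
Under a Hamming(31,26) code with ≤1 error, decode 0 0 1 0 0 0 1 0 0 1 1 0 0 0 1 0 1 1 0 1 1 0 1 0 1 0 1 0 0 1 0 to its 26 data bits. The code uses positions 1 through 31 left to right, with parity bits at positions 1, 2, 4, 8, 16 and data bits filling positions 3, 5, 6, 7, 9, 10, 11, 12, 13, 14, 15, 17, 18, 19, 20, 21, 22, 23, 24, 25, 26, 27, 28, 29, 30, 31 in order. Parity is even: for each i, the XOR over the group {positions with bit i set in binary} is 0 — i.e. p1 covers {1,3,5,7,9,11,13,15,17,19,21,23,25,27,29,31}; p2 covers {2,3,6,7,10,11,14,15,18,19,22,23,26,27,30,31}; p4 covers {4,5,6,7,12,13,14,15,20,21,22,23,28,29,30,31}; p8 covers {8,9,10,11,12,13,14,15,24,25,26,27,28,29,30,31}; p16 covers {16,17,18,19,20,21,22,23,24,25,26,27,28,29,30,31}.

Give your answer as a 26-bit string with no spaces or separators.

00010110001110110101010010

s1 (pos 1,3,5,7,9,11,13,15,17,19,21,23,25,27,29,31): 0⊕1⊕0⊕1⊕0⊕1⊕0⊕1⊕1⊕0⊕1⊕1⊕1⊕1⊕0⊕0 = 1
s2 (pos 2,3,6,7,10,11,14,15,18,19,22,23,26,27,30,31): 0⊕1⊕0⊕1⊕1⊕1⊕0⊕1⊕1⊕0⊕0⊕1⊕0⊕1⊕1⊕0 = 1
s4 (pos 4,5,6,7,12,13,14,15,20,21,22,23,28,29,30,31): 0⊕0⊕0⊕1⊕0⊕0⊕0⊕1⊕1⊕1⊕0⊕1⊕0⊕0⊕1⊕0 = 0
s8 (pos 8,9,10,11,12,13,14,15,24,25,26,27,28,29,30,31): 0⊕0⊕1⊕1⊕0⊕0⊕0⊕1⊕0⊕1⊕0⊕1⊕0⊕0⊕1⊕0 = 0
s16 (pos 16,17,18,19,20,21,22,23,24,25,26,27,28,29,30,31): 0⊕1⊕1⊕0⊕1⊕1⊕0⊕1⊕0⊕1⊕0⊕1⊕0⊕0⊕1⊕0 = 0
Syndrome s16…s1 = 00011 → error at position 3.
Flip position 3: 0010001001100010110110101010010 → 0000001001100010110110101010010
Read data bits from positions 3,5,6,7,9,10,11,12,13,14,15,17,18,19,20,21,22,23,24,25,26,27,28,29,30,31: 00010110001110110101010010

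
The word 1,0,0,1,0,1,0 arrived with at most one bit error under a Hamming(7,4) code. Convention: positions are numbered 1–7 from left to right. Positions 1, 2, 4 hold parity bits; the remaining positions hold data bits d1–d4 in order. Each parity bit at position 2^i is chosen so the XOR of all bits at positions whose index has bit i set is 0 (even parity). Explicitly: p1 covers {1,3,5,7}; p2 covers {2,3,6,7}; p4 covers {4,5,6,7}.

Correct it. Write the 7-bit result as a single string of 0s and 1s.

s1 (pos 1,3,5,7): 1⊕0⊕0⊕0 = 1
s2 (pos 2,3,6,7): 0⊕0⊕1⊕0 = 1
s4 (pos 4,5,6,7): 1⊕0⊕1⊕0 = 0
Syndrome s4…s1 = 011 → error at position 3.
Flip position 3: 1001010 → 1011010

1011010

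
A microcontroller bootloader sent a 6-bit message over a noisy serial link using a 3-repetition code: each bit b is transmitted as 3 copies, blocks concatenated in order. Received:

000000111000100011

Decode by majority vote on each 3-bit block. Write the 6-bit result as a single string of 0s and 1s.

Block 1 (000): 0 ones → 0
Block 2 (000): 0 ones → 0
Block 3 (111): 3 ones → 1
Block 4 (000): 0 ones → 0
Block 5 (100): 1 one → 0
Block 6 (011): 2 ones → 1

001001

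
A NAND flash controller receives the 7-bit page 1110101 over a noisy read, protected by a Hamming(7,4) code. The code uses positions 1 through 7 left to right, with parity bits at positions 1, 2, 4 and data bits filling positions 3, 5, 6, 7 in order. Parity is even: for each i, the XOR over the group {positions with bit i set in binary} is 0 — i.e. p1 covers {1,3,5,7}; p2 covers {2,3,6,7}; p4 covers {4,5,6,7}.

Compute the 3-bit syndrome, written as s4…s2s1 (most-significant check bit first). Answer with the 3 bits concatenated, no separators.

010

s1 (pos 1,3,5,7): 1⊕1⊕1⊕1 = 0
s2 (pos 2,3,6,7): 1⊕1⊕0⊕1 = 1
s4 (pos 4,5,6,7): 0⊕1⊕0⊕1 = 0
Syndrome s4…s1 = 010 → error at position 2.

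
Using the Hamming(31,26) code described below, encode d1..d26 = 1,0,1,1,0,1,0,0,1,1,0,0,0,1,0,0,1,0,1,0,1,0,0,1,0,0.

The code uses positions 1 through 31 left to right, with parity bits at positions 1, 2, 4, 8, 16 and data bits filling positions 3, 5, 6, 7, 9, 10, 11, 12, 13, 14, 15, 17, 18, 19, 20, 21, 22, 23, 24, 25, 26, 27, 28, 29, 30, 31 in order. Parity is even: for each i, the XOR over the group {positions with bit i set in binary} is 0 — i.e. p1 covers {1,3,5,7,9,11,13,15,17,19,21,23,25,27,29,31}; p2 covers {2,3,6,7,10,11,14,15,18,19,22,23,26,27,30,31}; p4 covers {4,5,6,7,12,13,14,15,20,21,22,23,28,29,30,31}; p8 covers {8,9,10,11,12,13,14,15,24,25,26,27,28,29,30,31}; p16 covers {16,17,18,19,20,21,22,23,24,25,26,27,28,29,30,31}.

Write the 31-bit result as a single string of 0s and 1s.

1010011001001101001001010100100

Place data at non-parity positions: p1 p2 1 p4 0 1 1 p8 0 1 0 0 1 1 0 p16 0 0 1 0 0 1 0 1 0 1 0 0 1 0 0
p1 (pos 1,3,5,7,9,11,13,15,17,19,21,23,25,27,29,31): XOR of data positions = 1⊕0⊕1⊕0⊕0⊕1⊕0⊕0⊕1⊕0⊕0⊕0⊕0⊕1⊕0 = 1
p2 (pos 2,3,6,7,10,11,14,15,18,19,22,23,26,27,30,31): XOR of data positions = 1⊕1⊕1⊕1⊕0⊕1⊕0⊕0⊕1⊕1⊕0⊕1⊕0⊕0⊕0 = 0
p4 (pos 4,5,6,7,12,13,14,15,20,21,22,23,28,29,30,31): XOR of data positions = 0⊕1⊕1⊕0⊕1⊕1⊕0⊕0⊕0⊕1⊕0⊕0⊕1⊕0⊕0 = 0
p8 (pos 8,9,10,11,12,13,14,15,24,25,26,27,28,29,30,31): XOR of data positions = 0⊕1⊕0⊕0⊕1⊕1⊕0⊕1⊕0⊕1⊕0⊕0⊕1⊕0⊕0 = 0
p16 (pos 16,17,18,19,20,21,22,23,24,25,26,27,28,29,30,31): XOR of data positions = 0⊕0⊕1⊕0⊕0⊕1⊕0⊕1⊕0⊕1⊕0⊕0⊕1⊕0⊕0 = 1
Codeword: 1010011001001101001001010100100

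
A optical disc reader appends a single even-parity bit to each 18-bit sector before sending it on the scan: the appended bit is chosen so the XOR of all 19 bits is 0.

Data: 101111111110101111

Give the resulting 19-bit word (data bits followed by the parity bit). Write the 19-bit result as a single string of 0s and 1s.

1011111111101011111

XOR of the 18 data bits: 1⊕0⊕1⊕1⊕1⊕1⊕1⊕1⊕1⊕1⊕1⊕0⊕1⊕0⊕1⊕1⊕1⊕1 = 1
Parity bit = 1 (so all 19 bits XOR to 0).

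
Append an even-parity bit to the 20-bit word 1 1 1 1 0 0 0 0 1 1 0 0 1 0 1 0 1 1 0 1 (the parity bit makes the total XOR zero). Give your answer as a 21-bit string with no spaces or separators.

XOR of the 20 data bits: 1⊕1⊕1⊕1⊕0⊕0⊕0⊕0⊕1⊕1⊕0⊕0⊕1⊕0⊕1⊕0⊕1⊕1⊕0⊕1 = 1
Parity bit = 1 (so all 21 bits XOR to 0).

111100001100101011011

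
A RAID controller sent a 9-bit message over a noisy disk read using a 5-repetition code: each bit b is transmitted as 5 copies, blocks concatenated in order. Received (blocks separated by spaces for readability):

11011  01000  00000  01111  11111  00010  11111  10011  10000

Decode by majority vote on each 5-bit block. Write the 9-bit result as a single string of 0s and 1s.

Block 1 (11011): 4 ones → 1
Block 2 (01000): 1 one → 0
Block 3 (00000): 0 ones → 0
Block 4 (01111): 4 ones → 1
Block 5 (11111): 5 ones → 1
Block 6 (00010): 1 one → 0
Block 7 (11111): 5 ones → 1
Block 8 (10011): 3 ones → 1
Block 9 (10000): 1 one → 0

100110110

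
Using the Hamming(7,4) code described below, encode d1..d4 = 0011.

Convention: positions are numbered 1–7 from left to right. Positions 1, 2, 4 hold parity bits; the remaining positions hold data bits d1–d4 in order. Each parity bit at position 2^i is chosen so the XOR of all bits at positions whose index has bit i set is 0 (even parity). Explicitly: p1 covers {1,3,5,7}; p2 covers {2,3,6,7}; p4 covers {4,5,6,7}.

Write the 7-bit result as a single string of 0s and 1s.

Place data at non-parity positions: p1 p2 0 p4 0 1 1
p1 (pos 1,3,5,7): XOR of data positions = 0⊕0⊕1 = 1
p2 (pos 2,3,6,7): XOR of data positions = 0⊕1⊕1 = 0
p4 (pos 4,5,6,7): XOR of data positions = 0⊕1⊕1 = 0
Codeword: 1000011

1000011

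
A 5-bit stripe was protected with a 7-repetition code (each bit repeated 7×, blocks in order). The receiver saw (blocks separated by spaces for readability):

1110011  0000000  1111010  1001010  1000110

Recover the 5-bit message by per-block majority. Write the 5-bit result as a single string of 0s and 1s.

10100

Block 1 (1110011): 5 ones → 1
Block 2 (0000000): 0 ones → 0
Block 3 (1111010): 5 ones → 1
Block 4 (1001010): 3 ones → 0
Block 5 (1000110): 3 ones → 0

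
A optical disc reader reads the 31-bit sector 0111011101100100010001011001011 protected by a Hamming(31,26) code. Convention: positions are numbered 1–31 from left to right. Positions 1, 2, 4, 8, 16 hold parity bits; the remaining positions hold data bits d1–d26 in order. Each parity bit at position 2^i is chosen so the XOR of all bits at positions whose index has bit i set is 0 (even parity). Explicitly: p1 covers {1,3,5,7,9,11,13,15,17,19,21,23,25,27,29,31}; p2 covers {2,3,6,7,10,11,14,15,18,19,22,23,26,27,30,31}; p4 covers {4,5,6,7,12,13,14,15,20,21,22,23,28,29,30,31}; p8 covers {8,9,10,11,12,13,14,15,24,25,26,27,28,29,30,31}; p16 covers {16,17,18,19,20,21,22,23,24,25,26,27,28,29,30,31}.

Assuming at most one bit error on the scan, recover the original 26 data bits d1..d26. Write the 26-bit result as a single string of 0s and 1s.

s1 (pos 1,3,5,7,9,11,13,15,17,19,21,23,25,27,29,31): 0⊕1⊕0⊕1⊕0⊕1⊕0⊕0⊕0⊕0⊕0⊕0⊕1⊕0⊕0⊕1 = 1
s2 (pos 2,3,6,7,10,11,14,15,18,19,22,23,26,27,30,31): 1⊕1⊕1⊕1⊕1⊕1⊕1⊕0⊕1⊕0⊕1⊕0⊕0⊕0⊕1⊕1 = 1
s4 (pos 4,5,6,7,12,13,14,15,20,21,22,23,28,29,30,31): 1⊕0⊕1⊕1⊕0⊕0⊕1⊕0⊕0⊕0⊕1⊕0⊕1⊕0⊕1⊕1 = 0
s8 (pos 8,9,10,11,12,13,14,15,24,25,26,27,28,29,30,31): 1⊕0⊕1⊕1⊕0⊕0⊕1⊕0⊕1⊕1⊕0⊕0⊕1⊕0⊕1⊕1 = 1
s16 (pos 16,17,18,19,20,21,22,23,24,25,26,27,28,29,30,31): 0⊕0⊕1⊕0⊕0⊕0⊕1⊕0⊕1⊕1⊕0⊕0⊕1⊕0⊕1⊕1 = 1
Syndrome s16…s1 = 11011 → error at position 27.
Flip position 27: 0111011101100100010001011001011 → 0111011101100100010001011011011
Read data bits from positions 3,5,6,7,9,10,11,12,13,14,15,17,18,19,20,21,22,23,24,25,26,27,28,29,30,31: 10110110010010001011011011

10110110010010001011011011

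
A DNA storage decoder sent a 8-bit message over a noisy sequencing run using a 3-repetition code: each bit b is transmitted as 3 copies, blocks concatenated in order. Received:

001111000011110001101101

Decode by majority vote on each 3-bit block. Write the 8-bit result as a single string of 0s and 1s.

Block 1 (001): 1 one → 0
Block 2 (111): 3 ones → 1
Block 3 (000): 0 ones → 0
Block 4 (011): 2 ones → 1
Block 5 (110): 2 ones → 1
Block 6 (001): 1 one → 0
Block 7 (101): 2 ones → 1
Block 8 (101): 2 ones → 1

01011011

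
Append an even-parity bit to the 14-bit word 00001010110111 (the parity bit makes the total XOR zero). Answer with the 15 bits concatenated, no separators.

XOR of the 14 data bits: 0⊕0⊕0⊕0⊕1⊕0⊕1⊕0⊕1⊕1⊕0⊕1⊕1⊕1 = 1
Parity bit = 1 (so all 15 bits XOR to 0).

000010101101111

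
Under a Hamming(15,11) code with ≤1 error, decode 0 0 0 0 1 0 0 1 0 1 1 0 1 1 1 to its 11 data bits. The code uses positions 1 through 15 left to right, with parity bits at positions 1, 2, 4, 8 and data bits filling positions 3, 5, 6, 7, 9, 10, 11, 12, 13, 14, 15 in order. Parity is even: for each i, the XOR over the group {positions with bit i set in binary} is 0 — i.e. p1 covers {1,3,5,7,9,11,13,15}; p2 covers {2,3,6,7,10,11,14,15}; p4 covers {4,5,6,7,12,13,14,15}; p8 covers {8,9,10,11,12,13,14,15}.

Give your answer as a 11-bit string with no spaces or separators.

s1 (pos 1,3,5,7,9,11,13,15): 0⊕0⊕1⊕0⊕0⊕1⊕1⊕1 = 0
s2 (pos 2,3,6,7,10,11,14,15): 0⊕0⊕0⊕0⊕1⊕1⊕1⊕1 = 0
s4 (pos 4,5,6,7,12,13,14,15): 0⊕1⊕0⊕0⊕0⊕1⊕1⊕1 = 0
s8 (pos 8,9,10,11,12,13,14,15): 1⊕0⊕1⊕1⊕0⊕1⊕1⊕1 = 0
Syndrome s8…s1 = 0000 → no error.
Read data bits from positions 3,5,6,7,9,10,11,12,13,14,15: 01000110111

01000110111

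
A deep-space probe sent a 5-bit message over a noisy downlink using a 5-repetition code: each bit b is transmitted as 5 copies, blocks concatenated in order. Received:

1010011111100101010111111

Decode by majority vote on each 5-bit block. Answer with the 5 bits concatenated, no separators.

Block 1 (10100): 2 ones → 0
Block 2 (11111): 5 ones → 1
Block 3 (10010): 2 ones → 0
Block 4 (10101): 3 ones → 1
Block 5 (11111): 5 ones → 1

01011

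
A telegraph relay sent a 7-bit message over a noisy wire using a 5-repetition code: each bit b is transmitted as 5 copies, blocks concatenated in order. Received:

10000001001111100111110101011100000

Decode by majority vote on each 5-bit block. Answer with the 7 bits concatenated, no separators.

Block 1 (10000): 1 one → 0
Block 2 (00100): 1 one → 0
Block 3 (11111): 5 ones → 1
Block 4 (00111): 3 ones → 1
Block 5 (11010): 3 ones → 1
Block 6 (10111): 4 ones → 1
Block 7 (00000): 0 ones → 0

0011110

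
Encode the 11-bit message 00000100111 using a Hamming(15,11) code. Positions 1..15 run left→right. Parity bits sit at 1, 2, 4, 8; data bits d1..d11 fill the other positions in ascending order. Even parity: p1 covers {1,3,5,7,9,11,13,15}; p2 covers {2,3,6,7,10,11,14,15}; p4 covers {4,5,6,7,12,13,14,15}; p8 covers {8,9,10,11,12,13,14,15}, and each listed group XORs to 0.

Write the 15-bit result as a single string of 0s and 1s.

Place data at non-parity positions: p1 p2 0 p4 0 0 0 p8 0 1 0 0 1 1 1
p1 (pos 1,3,5,7,9,11,13,15): XOR of data positions = 0⊕0⊕0⊕0⊕0⊕1⊕1 = 0
p2 (pos 2,3,6,7,10,11,14,15): XOR of data positions = 0⊕0⊕0⊕1⊕0⊕1⊕1 = 1
p4 (pos 4,5,6,7,12,13,14,15): XOR of data positions = 0⊕0⊕0⊕0⊕1⊕1⊕1 = 1
p8 (pos 8,9,10,11,12,13,14,15): XOR of data positions = 0⊕1⊕0⊕0⊕1⊕1⊕1 = 0
Codeword: 010100000100111

010100000100111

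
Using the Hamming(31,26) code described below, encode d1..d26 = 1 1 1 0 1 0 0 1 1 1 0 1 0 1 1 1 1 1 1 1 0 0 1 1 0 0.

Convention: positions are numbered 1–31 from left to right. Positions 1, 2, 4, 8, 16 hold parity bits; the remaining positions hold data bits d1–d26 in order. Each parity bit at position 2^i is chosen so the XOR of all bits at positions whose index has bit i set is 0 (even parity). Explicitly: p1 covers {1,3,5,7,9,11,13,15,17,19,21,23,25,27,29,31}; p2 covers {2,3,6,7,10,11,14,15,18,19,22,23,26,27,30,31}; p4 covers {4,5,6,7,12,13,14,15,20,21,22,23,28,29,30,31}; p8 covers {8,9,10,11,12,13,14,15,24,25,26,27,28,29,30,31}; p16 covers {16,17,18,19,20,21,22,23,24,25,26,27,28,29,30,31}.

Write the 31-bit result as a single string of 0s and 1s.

Place data at non-parity positions: p1 p2 1 p4 1 1 0 p8 1 0 0 1 1 1 0 p16 1 0 1 1 1 1 1 1 1 0 0 1 1 0 0
p1 (pos 1,3,5,7,9,11,13,15,17,19,21,23,25,27,29,31): XOR of data positions = 1⊕1⊕0⊕1⊕0⊕1⊕0⊕1⊕1⊕1⊕1⊕1⊕0⊕1⊕0 = 0
p2 (pos 2,3,6,7,10,11,14,15,18,19,22,23,26,27,30,31): XOR of data positions = 1⊕1⊕0⊕0⊕0⊕1⊕0⊕0⊕1⊕1⊕1⊕0⊕0⊕0⊕0 = 0
p4 (pos 4,5,6,7,12,13,14,15,20,21,22,23,28,29,30,31): XOR of data positions = 1⊕1⊕0⊕1⊕1⊕1⊕0⊕1⊕1⊕1⊕1⊕1⊕1⊕0⊕0 = 1
p8 (pos 8,9,10,11,12,13,14,15,24,25,26,27,28,29,30,31): XOR of data positions = 1⊕0⊕0⊕1⊕1⊕1⊕0⊕1⊕1⊕0⊕0⊕1⊕1⊕0⊕0 = 0
p16 (pos 16,17,18,19,20,21,22,23,24,25,26,27,28,29,30,31): XOR of data positions = 1⊕0⊕1⊕1⊕1⊕1⊕1⊕1⊕1⊕0⊕0⊕1⊕1⊕0⊕0 = 0
Codeword: 0011110010011100101111111001100

0011110010011100101111111001100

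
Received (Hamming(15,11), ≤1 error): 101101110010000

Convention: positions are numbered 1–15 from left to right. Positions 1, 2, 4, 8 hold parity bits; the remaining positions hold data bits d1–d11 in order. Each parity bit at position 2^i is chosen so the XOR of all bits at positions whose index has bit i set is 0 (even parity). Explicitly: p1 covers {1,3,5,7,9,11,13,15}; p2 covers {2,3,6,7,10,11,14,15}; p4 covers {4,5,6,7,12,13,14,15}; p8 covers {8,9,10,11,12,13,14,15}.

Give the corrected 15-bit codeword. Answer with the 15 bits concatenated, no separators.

101001110010000

s1 (pos 1,3,5,7,9,11,13,15): 1⊕1⊕0⊕1⊕0⊕1⊕0⊕0 = 0
s2 (pos 2,3,6,7,10,11,14,15): 0⊕1⊕1⊕1⊕0⊕1⊕0⊕0 = 0
s4 (pos 4,5,6,7,12,13,14,15): 1⊕0⊕1⊕1⊕0⊕0⊕0⊕0 = 1
s8 (pos 8,9,10,11,12,13,14,15): 1⊕0⊕0⊕1⊕0⊕0⊕0⊕0 = 0
Syndrome s8…s1 = 0100 → error at position 4.
Flip position 4: 101101110010000 → 101001110010000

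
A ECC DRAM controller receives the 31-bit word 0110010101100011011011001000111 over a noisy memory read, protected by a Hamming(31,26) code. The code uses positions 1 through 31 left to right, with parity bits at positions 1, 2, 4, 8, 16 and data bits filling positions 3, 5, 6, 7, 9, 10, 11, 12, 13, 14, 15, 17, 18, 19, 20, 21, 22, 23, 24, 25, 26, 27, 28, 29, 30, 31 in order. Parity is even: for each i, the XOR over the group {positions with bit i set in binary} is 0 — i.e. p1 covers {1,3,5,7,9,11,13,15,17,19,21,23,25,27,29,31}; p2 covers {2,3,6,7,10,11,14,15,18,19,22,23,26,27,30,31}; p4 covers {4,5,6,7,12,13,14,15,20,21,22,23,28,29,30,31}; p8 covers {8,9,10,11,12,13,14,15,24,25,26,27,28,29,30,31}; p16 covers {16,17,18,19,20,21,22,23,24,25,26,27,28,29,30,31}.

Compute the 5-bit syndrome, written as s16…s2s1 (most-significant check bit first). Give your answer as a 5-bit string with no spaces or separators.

10110

s1 (pos 1,3,5,7,9,11,13,15,17,19,21,23,25,27,29,31): 0⊕1⊕0⊕0⊕0⊕1⊕0⊕1⊕0⊕1⊕1⊕0⊕1⊕0⊕1⊕1 = 0
s2 (pos 2,3,6,7,10,11,14,15,18,19,22,23,26,27,30,31): 1⊕1⊕1⊕0⊕1⊕1⊕0⊕1⊕1⊕1⊕1⊕0⊕0⊕0⊕1⊕1 = 1
s4 (pos 4,5,6,7,12,13,14,15,20,21,22,23,28,29,30,31): 0⊕0⊕1⊕0⊕0⊕0⊕0⊕1⊕0⊕1⊕1⊕0⊕0⊕1⊕1⊕1 = 1
s8 (pos 8,9,10,11,12,13,14,15,24,25,26,27,28,29,30,31): 1⊕0⊕1⊕1⊕0⊕0⊕0⊕1⊕0⊕1⊕0⊕0⊕0⊕1⊕1⊕1 = 0
s16 (pos 16,17,18,19,20,21,22,23,24,25,26,27,28,29,30,31): 1⊕0⊕1⊕1⊕0⊕1⊕1⊕0⊕0⊕1⊕0⊕0⊕0⊕1⊕1⊕1 = 1
Syndrome s16…s1 = 10110 → error at position 22.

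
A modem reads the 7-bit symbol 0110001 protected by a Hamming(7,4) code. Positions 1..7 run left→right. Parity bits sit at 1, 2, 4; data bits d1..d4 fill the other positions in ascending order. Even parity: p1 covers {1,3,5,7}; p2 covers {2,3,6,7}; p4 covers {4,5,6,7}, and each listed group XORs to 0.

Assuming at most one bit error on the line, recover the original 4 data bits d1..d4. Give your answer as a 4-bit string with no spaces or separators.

1011

s1 (pos 1,3,5,7): 0⊕1⊕0⊕1 = 0
s2 (pos 2,3,6,7): 1⊕1⊕0⊕1 = 1
s4 (pos 4,5,6,7): 0⊕0⊕0⊕1 = 1
Syndrome s4…s1 = 110 → error at position 6.
Flip position 6: 0110001 → 0110011
Read data bits from positions 3,5,6,7: 1011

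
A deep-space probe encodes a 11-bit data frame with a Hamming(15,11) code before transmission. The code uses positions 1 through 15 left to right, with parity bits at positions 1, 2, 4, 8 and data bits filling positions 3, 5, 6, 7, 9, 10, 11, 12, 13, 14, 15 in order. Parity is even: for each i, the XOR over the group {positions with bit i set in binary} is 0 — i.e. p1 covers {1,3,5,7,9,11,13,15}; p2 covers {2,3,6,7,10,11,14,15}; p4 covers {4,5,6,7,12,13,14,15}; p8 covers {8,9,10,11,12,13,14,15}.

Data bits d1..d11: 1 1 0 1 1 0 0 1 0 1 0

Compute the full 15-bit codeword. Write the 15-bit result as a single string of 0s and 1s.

Place data at non-parity positions: p1 p2 1 p4 1 0 1 p8 1 0 0 1 0 1 0
p1 (pos 1,3,5,7,9,11,13,15): XOR of data positions = 1⊕1⊕1⊕1⊕0⊕0⊕0 = 0
p2 (pos 2,3,6,7,10,11,14,15): XOR of data positions = 1⊕0⊕1⊕0⊕0⊕1⊕0 = 1
p4 (pos 4,5,6,7,12,13,14,15): XOR of data positions = 1⊕0⊕1⊕1⊕0⊕1⊕0 = 0
p8 (pos 8,9,10,11,12,13,14,15): XOR of data positions = 1⊕0⊕0⊕1⊕0⊕1⊕0 = 1
Codeword: 011010111001010

011010111001010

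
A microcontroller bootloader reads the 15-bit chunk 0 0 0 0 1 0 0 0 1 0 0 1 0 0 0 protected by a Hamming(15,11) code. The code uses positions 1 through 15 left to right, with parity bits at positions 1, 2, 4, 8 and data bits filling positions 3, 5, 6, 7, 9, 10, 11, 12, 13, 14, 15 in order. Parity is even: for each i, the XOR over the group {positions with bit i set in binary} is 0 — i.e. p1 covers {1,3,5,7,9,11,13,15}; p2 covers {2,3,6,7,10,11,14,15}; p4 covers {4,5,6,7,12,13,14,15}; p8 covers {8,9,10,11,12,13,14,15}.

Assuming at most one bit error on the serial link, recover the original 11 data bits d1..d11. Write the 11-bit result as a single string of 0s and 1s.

s1 (pos 1,3,5,7,9,11,13,15): 0⊕0⊕1⊕0⊕1⊕0⊕0⊕0 = 0
s2 (pos 2,3,6,7,10,11,14,15): 0⊕0⊕0⊕0⊕0⊕0⊕0⊕0 = 0
s4 (pos 4,5,6,7,12,13,14,15): 0⊕1⊕0⊕0⊕1⊕0⊕0⊕0 = 0
s8 (pos 8,9,10,11,12,13,14,15): 0⊕1⊕0⊕0⊕1⊕0⊕0⊕0 = 0
Syndrome s8…s1 = 0000 → no error.
Read data bits from positions 3,5,6,7,9,10,11,12,13,14,15: 01001001000

01001001000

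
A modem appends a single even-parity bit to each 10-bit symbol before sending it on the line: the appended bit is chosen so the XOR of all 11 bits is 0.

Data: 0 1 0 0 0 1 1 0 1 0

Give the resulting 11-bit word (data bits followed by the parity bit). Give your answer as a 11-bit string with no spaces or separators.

01000110100

XOR of the 10 data bits: 0⊕1⊕0⊕0⊕0⊕1⊕1⊕0⊕1⊕0 = 0
Parity bit = 0 (so all 11 bits XOR to 0).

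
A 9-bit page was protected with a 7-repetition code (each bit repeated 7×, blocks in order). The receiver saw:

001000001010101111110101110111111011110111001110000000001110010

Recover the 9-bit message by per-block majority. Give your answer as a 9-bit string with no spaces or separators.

001111001

Block 1 (0010000): 1 one → 0
Block 2 (0101010): 3 ones → 0
Block 3 (1111110): 6 ones → 1
Block 4 (1011101): 5 ones → 1
Block 5 (1111101): 6 ones → 1
Block 6 (1110111): 6 ones → 1
Block 7 (0011100): 3 ones → 0
Block 8 (0000000): 0 ones → 0
Block 9 (1110010): 4 ones → 1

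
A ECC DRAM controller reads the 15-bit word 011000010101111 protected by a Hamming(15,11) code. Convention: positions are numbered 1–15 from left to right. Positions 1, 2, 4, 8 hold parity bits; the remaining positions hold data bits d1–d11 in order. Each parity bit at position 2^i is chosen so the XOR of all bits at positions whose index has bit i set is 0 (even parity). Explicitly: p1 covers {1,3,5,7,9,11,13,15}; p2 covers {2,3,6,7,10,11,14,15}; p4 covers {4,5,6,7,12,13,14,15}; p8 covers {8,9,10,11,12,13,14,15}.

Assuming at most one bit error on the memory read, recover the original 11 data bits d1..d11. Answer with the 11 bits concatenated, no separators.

00000101111

s1 (pos 1,3,5,7,9,11,13,15): 0⊕1⊕0⊕0⊕0⊕0⊕1⊕1 = 1
s2 (pos 2,3,6,7,10,11,14,15): 1⊕1⊕0⊕0⊕1⊕0⊕1⊕1 = 1
s4 (pos 4,5,6,7,12,13,14,15): 0⊕0⊕0⊕0⊕1⊕1⊕1⊕1 = 0
s8 (pos 8,9,10,11,12,13,14,15): 1⊕0⊕1⊕0⊕1⊕1⊕1⊕1 = 0
Syndrome s8…s1 = 0011 → error at position 3.
Flip position 3: 011000010101111 → 010000010101111
Read data bits from positions 3,5,6,7,9,10,11,12,13,14,15: 00000101111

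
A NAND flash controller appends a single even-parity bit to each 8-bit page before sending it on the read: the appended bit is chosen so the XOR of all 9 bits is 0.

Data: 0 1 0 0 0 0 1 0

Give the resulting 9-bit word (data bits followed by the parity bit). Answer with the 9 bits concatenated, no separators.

XOR of the 8 data bits: 0⊕1⊕0⊕0⊕0⊕0⊕1⊕0 = 0
Parity bit = 0 (so all 9 bits XOR to 0).

010000100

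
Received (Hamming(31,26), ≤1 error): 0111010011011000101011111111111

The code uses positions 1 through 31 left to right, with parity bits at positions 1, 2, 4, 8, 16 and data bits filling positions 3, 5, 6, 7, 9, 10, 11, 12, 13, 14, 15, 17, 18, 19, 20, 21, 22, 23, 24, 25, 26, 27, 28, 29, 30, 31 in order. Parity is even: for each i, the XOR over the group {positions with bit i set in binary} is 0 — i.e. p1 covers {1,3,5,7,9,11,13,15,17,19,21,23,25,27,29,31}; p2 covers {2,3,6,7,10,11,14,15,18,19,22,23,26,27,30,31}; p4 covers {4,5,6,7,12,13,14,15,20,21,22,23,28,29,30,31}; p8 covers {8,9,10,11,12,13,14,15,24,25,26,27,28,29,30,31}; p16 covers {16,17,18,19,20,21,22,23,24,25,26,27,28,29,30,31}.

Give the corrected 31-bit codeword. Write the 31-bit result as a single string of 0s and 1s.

0111010011011000101011011111111

s1 (pos 1,3,5,7,9,11,13,15,17,19,21,23,25,27,29,31): 0⊕1⊕0⊕0⊕1⊕0⊕1⊕0⊕1⊕1⊕1⊕1⊕1⊕1⊕1⊕1 = 1
s2 (pos 2,3,6,7,10,11,14,15,18,19,22,23,26,27,30,31): 1⊕1⊕1⊕0⊕1⊕0⊕0⊕0⊕0⊕1⊕1⊕1⊕1⊕1⊕1⊕1 = 1
s4 (pos 4,5,6,7,12,13,14,15,20,21,22,23,28,29,30,31): 1⊕0⊕1⊕0⊕1⊕1⊕0⊕0⊕0⊕1⊕1⊕1⊕1⊕1⊕1⊕1 = 1
s8 (pos 8,9,10,11,12,13,14,15,24,25,26,27,28,29,30,31): 0⊕1⊕1⊕0⊕1⊕1⊕0⊕0⊕1⊕1⊕1⊕1⊕1⊕1⊕1⊕1 = 0
s16 (pos 16,17,18,19,20,21,22,23,24,25,26,27,28,29,30,31): 0⊕1⊕0⊕1⊕0⊕1⊕1⊕1⊕1⊕1⊕1⊕1⊕1⊕1⊕1⊕1 = 1
Syndrome s16…s1 = 10111 → error at position 23.
Flip position 23: 0111010011011000101011111111111 → 0111010011011000101011011111111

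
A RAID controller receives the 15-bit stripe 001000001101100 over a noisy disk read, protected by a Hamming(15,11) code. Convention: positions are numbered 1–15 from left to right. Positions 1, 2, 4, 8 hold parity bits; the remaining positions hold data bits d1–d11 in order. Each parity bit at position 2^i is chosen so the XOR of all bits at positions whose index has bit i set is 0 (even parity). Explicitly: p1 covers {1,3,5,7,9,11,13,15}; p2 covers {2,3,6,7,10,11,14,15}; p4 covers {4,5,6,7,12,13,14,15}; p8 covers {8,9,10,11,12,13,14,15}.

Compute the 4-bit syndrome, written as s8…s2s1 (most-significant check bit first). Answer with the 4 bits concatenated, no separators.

s1 (pos 1,3,5,7,9,11,13,15): 0⊕1⊕0⊕0⊕1⊕0⊕1⊕0 = 1
s2 (pos 2,3,6,7,10,11,14,15): 0⊕1⊕0⊕0⊕1⊕0⊕0⊕0 = 0
s4 (pos 4,5,6,7,12,13,14,15): 0⊕0⊕0⊕0⊕1⊕1⊕0⊕0 = 0
s8 (pos 8,9,10,11,12,13,14,15): 0⊕1⊕1⊕0⊕1⊕1⊕0⊕0 = 0
Syndrome s8…s1 = 0001 → error at position 1.

0001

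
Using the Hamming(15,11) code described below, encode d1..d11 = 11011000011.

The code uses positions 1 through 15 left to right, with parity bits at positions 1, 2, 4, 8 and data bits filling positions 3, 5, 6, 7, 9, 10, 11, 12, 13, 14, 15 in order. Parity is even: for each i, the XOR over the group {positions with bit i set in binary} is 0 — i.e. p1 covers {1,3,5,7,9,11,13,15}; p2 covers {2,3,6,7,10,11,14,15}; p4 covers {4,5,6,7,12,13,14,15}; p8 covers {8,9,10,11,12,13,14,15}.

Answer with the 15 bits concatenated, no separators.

101010111000011

Place data at non-parity positions: p1 p2 1 p4 1 0 1 p8 1 0 0 0 0 1 1
p1 (pos 1,3,5,7,9,11,13,15): XOR of data positions = 1⊕1⊕1⊕1⊕0⊕0⊕1 = 1
p2 (pos 2,3,6,7,10,11,14,15): XOR of data positions = 1⊕0⊕1⊕0⊕0⊕1⊕1 = 0
p4 (pos 4,5,6,7,12,13,14,15): XOR of data positions = 1⊕0⊕1⊕0⊕0⊕1⊕1 = 0
p8 (pos 8,9,10,11,12,13,14,15): XOR of data positions = 1⊕0⊕0⊕0⊕0⊕1⊕1 = 1
Codeword: 101010111000011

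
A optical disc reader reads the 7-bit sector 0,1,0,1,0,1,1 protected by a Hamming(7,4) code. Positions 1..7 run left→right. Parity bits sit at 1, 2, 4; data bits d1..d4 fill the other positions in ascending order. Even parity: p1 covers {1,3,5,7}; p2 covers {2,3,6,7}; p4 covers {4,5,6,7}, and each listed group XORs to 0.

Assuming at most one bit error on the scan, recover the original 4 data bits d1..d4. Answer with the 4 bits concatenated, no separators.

s1 (pos 1,3,5,7): 0⊕0⊕0⊕1 = 1
s2 (pos 2,3,6,7): 1⊕0⊕1⊕1 = 1
s4 (pos 4,5,6,7): 1⊕0⊕1⊕1 = 1
Syndrome s4…s1 = 111 → error at position 7.
Flip position 7: 0101011 → 0101010
Read data bits from positions 3,5,6,7: 0010

0010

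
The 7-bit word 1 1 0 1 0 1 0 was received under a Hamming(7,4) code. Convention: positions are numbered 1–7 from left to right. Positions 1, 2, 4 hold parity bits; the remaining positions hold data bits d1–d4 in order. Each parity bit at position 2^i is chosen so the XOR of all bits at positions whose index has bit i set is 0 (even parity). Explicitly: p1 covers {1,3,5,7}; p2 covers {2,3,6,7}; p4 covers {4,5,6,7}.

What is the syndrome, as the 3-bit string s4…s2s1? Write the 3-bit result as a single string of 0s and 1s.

s1 (pos 1,3,5,7): 1⊕0⊕0⊕0 = 1
s2 (pos 2,3,6,7): 1⊕0⊕1⊕0 = 0
s4 (pos 4,5,6,7): 1⊕0⊕1⊕0 = 0
Syndrome s4…s1 = 001 → error at position 1.

001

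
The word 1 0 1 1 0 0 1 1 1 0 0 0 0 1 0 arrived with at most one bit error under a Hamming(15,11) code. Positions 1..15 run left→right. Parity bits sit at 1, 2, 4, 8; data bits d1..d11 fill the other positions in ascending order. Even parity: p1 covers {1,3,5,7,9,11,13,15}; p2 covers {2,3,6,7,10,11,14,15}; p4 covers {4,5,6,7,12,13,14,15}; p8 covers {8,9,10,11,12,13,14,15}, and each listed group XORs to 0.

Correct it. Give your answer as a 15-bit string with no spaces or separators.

s1 (pos 1,3,5,7,9,11,13,15): 1⊕1⊕0⊕1⊕1⊕0⊕0⊕0 = 0
s2 (pos 2,3,6,7,10,11,14,15): 0⊕1⊕0⊕1⊕0⊕0⊕1⊕0 = 1
s4 (pos 4,5,6,7,12,13,14,15): 1⊕0⊕0⊕1⊕0⊕0⊕1⊕0 = 1
s8 (pos 8,9,10,11,12,13,14,15): 1⊕1⊕0⊕0⊕0⊕0⊕1⊕0 = 1
Syndrome s8…s1 = 1110 → error at position 14.
Flip position 14: 101100111000010 → 101100111000000

101100111000000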